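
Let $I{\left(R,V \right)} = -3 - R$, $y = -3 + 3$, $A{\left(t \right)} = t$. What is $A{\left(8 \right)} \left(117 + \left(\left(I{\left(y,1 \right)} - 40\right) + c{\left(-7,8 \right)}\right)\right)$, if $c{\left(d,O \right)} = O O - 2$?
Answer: $1088$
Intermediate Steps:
$c{\left(d,O \right)} = -2 + O^{2}$ ($c{\left(d,O \right)} = O^{2} - 2 = -2 + O^{2}$)
$y = 0$
$A{\left(8 \right)} \left(117 + \left(\left(I{\left(y,1 \right)} - 40\right) + c{\left(-7,8 \right)}\right)\right) = 8 \left(117 - \left(45 - 64\right)\right) = 8 \left(117 + \left(\left(\left(-3 + 0\right) - 40\right) + \left(-2 + 64\right)\right)\right) = 8 \left(117 + \left(\left(-3 - 40\right) + 62\right)\right) = 8 \left(117 + \left(-43 + 62\right)\right) = 8 \left(117 + 19\right) = 8 \cdot 136 = 1088$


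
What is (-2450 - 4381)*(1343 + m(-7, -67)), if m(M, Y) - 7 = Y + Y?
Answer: -8306496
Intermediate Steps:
m(M, Y) = 7 + 2*Y (m(M, Y) = 7 + (Y + Y) = 7 + 2*Y)
(-2450 - 4381)*(1343 + m(-7, -67)) = (-2450 - 4381)*(1343 + (7 + 2*(-67))) = -6831*(1343 + (7 - 134)) = -6831*(1343 - 127) = -6831*1216 = -8306496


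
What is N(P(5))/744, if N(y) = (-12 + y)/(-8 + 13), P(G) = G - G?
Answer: -1/310 ≈ -0.0032258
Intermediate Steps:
P(G) = 0
N(y) = -12/5 + y/5 (N(y) = (-12 + y)/5 = (-12 + y)*(⅕) = -12/5 + y/5)
N(P(5))/744 = (-12/5 + (⅕)*0)/744 = (-12/5 + 0)*(1/744) = -12/5*1/744 = -1/310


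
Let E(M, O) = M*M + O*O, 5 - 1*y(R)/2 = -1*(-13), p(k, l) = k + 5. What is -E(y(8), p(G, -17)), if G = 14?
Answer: -617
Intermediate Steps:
p(k, l) = 5 + k
y(R) = -16 (y(R) = 10 - (-2)*(-13) = 10 - 2*13 = 10 - 26 = -16)
E(M, O) = M**2 + O**2
-E(y(8), p(G, -17)) = -((-16)**2 + (5 + 14)**2) = -(256 + 19**2) = -(256 + 361) = -1*617 = -617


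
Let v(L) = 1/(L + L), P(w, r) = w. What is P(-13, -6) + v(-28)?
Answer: -729/56 ≈ -13.018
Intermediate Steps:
v(L) = 1/(2*L)
P(-13, -6) + v(-28) = -13 + (1/2)/(-28) = -13 + (1/2)*(-1/28) = -13 - 1/56 = -729/56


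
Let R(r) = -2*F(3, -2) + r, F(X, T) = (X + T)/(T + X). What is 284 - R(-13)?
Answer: 299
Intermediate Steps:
F(X, T) = 1 (F(X, T) = (T + X)/(T + X) = 1)
R(r) = -2 + r (R(r) = -2*1 + r = -2 + r)
284 - R(-13) = 284 - (-2 - 13) = 284 - 1*(-15) = 284 + 15 = 299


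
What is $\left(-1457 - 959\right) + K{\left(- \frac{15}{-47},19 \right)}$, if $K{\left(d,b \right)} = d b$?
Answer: $- \frac{113267}{47} \approx -2409.9$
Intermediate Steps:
$K{\left(d,b \right)} = b d$
$\left(-1457 - 959\right) + K{\left(- \frac{15}{-47},19 \right)} = \left(-1457 - 959\right) + 19 \left(- \frac{15}{-47}\right) = -2416 + 19 \left(\left(-15\right) \left(- \frac{1}{47}\right)\right) = -2416 + 19 \cdot \frac{15}{47} = -2416 + \frac{285}{47} = - \frac{113267}{47}$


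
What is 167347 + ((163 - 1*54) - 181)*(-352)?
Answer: 192691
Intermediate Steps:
167347 + ((163 - 1*54) - 181)*(-352) = 167347 + ((163 - 54) - 181)*(-352) = 167347 + (109 - 181)*(-352) = 167347 - 72*(-352) = 167347 + 25344 = 192691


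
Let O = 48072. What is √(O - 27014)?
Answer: √21058 ≈ 145.11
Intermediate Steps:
√(O - 27014) = √(48072 - 27014) = √21058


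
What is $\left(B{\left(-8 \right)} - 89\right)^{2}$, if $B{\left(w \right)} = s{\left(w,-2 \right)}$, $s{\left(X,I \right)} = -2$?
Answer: $8281$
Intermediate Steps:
$B{\left(w \right)} = -2$
$\left(B{\left(-8 \right)} - 89\right)^{2} = \left(-2 - 89\right)^{2} = \left(-91\right)^{2} = 8281$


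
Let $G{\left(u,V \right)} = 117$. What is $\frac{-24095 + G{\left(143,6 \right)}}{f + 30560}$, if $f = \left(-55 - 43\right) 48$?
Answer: $- \frac{11989}{12928} \approx -0.92737$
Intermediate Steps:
$f = -4704$ ($f = \left(-55 - 43\right) 48 = \left(-98\right) 48 = -4704$)
$\frac{-24095 + G{\left(143,6 \right)}}{f + 30560} = \frac{-24095 + 117}{-4704 + 30560} = - \frac{23978}{25856} = \left(-23978\right) \frac{1}{25856} = - \frac{11989}{12928}$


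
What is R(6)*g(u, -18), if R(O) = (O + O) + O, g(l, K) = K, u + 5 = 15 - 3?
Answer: -324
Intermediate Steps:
u = 7 (u = -5 + (15 - 3) = -5 + 12 = 7)
R(O) = 3*O (R(O) = 2*O + O = 3*O)
R(6)*g(u, -18) = (3*6)*(-18) = 18*(-18) = -324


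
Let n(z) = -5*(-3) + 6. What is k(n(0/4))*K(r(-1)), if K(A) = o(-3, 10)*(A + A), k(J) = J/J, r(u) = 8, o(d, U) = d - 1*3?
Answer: -96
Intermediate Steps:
o(d, U) = -3 + d (o(d, U) = d - 3 = -3 + d)
n(z) = 21 (n(z) = 15 + 6 = 21)
k(J) = 1
K(A) = -12*A (K(A) = (-3 - 3)*(A + A) = -12*A)
k(n(0/4))*K(r(-1)) = 1*(-12*8) = 1*(-96) = -96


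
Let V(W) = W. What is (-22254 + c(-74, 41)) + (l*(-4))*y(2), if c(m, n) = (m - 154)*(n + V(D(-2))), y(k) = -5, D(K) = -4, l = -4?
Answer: -30770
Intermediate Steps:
c(m, n) = (-154 + m)*(-4 + n) (c(m, n) = (m - 154)*(n - 4) = (-154 + m)*(-4 + n))
(-22254 + c(-74, 41)) + (l*(-4))*y(2) = (-22254 + (616 - 154*41 - 4*(-74) - 74*41)) - 4*(-4)*(-5) = (-22254 + (616 - 6314 + 296 - 3034)) + 16*(-5) = (-22254 - 8436) - 80 = -30690 - 80 = -30770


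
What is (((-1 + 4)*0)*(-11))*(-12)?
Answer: 0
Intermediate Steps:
(((-1 + 4)*0)*(-11))*(-12) = ((3*0)*(-11))*(-12) = (0*(-11))*(-12) = 0*(-12) = 0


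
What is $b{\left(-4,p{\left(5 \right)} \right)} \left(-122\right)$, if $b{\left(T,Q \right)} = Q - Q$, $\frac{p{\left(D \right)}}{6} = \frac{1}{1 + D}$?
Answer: $0$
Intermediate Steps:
$p{\left(D \right)} = \frac{6}{1 + D}$
$b{\left(T,Q \right)} = 0$
$b{\left(-4,p{\left(5 \right)} \right)} \left(-122\right) = 0 \left(-122\right) = 0$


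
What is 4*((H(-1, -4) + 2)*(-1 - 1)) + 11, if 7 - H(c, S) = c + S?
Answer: -101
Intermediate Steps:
H(c, S) = 7 - S - c (H(c, S) = 7 - (c + S) = 7 - (S + c) = 7 + (-S - c) = 7 - S - c)
4*((H(-1, -4) + 2)*(-1 - 1)) + 11 = 4*(((7 - 1*(-4) - 1*(-1)) + 2)*(-1 - 1)) + 11 = 4*(((7 + 4 + 1) + 2)*(-2)) + 11 = 4*((12 + 2)*(-2)) + 11 = 4*(14*(-2)) + 11 = 4*(-28) + 11 = -112 + 11 = -101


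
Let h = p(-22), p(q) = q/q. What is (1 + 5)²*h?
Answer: 36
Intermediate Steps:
p(q) = 1
h = 1
(1 + 5)²*h = (1 + 5)²*1 = 6²*1 = 36*1 = 36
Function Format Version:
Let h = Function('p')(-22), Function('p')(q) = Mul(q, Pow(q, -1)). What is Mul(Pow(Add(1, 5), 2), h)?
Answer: 36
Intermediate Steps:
Function('p')(q) = 1
h = 1
Mul(Pow(Add(1, 5), 2), h) = Mul(Pow(Add(1, 5), 2), 1) = Mul(Pow(6, 2), 1) = Mul(36, 1) = 36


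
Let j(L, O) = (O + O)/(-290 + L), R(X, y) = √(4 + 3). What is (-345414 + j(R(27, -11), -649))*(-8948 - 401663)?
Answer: 11926821889223102/84093 - 532973078*√7/84093 ≈ 1.4183e+11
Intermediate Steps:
R(X, y) = √7
j(L, O) = 2*O/(-290 + L) (j(L, O) = (2*O)/(-290 + L) = 2*O/(-290 + L))
(-345414 + j(R(27, -11), -649))*(-8948 - 401663) = (-345414 + 2*(-649)/(-290 + √7))*(-8948 - 401663) = (-345414 - 1298/(-290 + √7))*(-410611) = 141830787954 + 532973078/(-290 + √7)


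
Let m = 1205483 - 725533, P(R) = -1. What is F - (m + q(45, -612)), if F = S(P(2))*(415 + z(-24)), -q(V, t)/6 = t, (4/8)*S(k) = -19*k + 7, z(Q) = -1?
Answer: -462094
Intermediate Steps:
m = 479950
S(k) = 14 - 38*k (S(k) = 2*(-19*k + 7) = 2*(7 - 19*k) = 14 - 38*k)
q(V, t) = -6*t
F = 21528 (F = (14 - 38*(-1))*(415 - 1) = (14 + 38)*414 = 52*414 = 21528)
F - (m + q(45, -612)) = 21528 - (479950 - 6*(-612)) = 21528 - (479950 + 3672) = 21528 - 1*483622 = 21528 - 483622 = -462094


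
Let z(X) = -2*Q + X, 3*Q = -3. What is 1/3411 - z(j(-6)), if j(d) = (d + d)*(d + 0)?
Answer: -252413/3411 ≈ -74.000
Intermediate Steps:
j(d) = 2*d**2 (j(d) = (2*d)*d = 2*d**2)
Q = -1 (Q = (1/3)*(-3) = -1)
z(X) = 2 + X (z(X) = -2*(-1) + X = 2 + X)
1/3411 - z(j(-6)) = 1/3411 - (2 + 2*(-6)**2) = 1/3411 - (2 + 2*36) = 1/3411 - (2 + 72) = 1/3411 - 1*74 = 1/3411 - 74 = -252413/3411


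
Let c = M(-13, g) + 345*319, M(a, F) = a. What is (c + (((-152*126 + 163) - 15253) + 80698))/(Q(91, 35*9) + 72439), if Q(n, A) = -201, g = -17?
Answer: 78249/36119 ≈ 2.1664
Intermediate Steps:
c = 110042 (c = -13 + 345*319 = -13 + 110055 = 110042)
(c + (((-152*126 + 163) - 15253) + 80698))/(Q(91, 35*9) + 72439) = (110042 + (((-152*126 + 163) - 15253) + 80698))/(-201 + 72439) = (110042 + (((-19152 + 163) - 15253) + 80698))/72238 = (110042 + ((-18989 - 15253) + 80698))*(1/72238) = (110042 + (-34242 + 80698))*(1/72238) = (110042 + 46456)*(1/72238) = 156498*(1/72238) = 78249/36119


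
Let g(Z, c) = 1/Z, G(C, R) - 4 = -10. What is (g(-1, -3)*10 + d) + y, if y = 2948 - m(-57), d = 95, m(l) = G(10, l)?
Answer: 3039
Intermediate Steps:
G(C, R) = -6 (G(C, R) = 4 - 10 = -6)
m(l) = -6
y = 2954 (y = 2948 - 1*(-6) = 2948 + 6 = 2954)
(g(-1, -3)*10 + d) + y = (10/(-1) + 95) + 2954 = (-1*10 + 95) + 2954 = (-10 + 95) + 2954 = 85 + 2954 = 3039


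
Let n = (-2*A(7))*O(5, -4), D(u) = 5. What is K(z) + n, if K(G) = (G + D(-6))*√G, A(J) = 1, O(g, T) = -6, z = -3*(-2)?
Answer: 12 + 11*√6 ≈ 38.944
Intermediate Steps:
z = 6
n = 12 (n = -2*1*(-6) = -2*(-6) = 12)
K(G) = √G*(5 + G) (K(G) = (G + 5)*√G = (5 + G)*√G = √G*(5 + G))
K(z) + n = √6*(5 + 6) + 12 = √6*11 + 12 = 11*√6 + 12 = 12 + 11*√6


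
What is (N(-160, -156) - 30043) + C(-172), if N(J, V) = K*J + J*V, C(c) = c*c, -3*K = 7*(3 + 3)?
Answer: 26741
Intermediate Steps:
K = -14 (K = -7*(3 + 3)/3 = -7*6/3 = -⅓*42 = -14)
C(c) = c²
N(J, V) = -14*J + J*V
(N(-160, -156) - 30043) + C(-172) = (-160*(-14 - 156) - 30043) + (-172)² = (-160*(-170) - 30043) + 29584 = (27200 - 30043) + 29584 = -2843 + 29584 = 26741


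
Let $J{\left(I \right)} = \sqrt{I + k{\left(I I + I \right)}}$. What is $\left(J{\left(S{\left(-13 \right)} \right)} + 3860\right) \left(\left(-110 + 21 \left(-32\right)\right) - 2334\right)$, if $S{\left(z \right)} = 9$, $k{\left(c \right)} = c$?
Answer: $-12027760 - 9348 \sqrt{11} \approx -1.2059 \cdot 10^{7}$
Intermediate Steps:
$J{\left(I \right)} = \sqrt{I^{2} + 2 I}$ ($J{\left(I \right)} = \sqrt{I + \left(I I + I\right)} = \sqrt{I + \left(I^{2} + I\right)} = \sqrt{I + \left(I + I^{2}\right)} = \sqrt{I^{2} + 2 I}$)
$\left(J{\left(S{\left(-13 \right)} \right)} + 3860\right) \left(\left(-110 + 21 \left(-32\right)\right) - 2334\right) = \left(\sqrt{9 \left(2 + 9\right)} + 3860\right) \left(\left(-110 + 21 \left(-32\right)\right) - 2334\right) = \left(\sqrt{9 \cdot 11} + 3860\right) \left(\left(-110 - 672\right) - 2334\right) = \left(\sqrt{99} + 3860\right) \left(-782 - 2334\right) = \left(3 \sqrt{11} + 3860\right) \left(-3116\right) = \left(3860 + 3 \sqrt{11}\right) \left(-3116\right) = -12027760 - 9348 \sqrt{11}$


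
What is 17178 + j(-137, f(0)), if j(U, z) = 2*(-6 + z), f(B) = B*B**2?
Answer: 17166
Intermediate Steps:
f(B) = B**3
j(U, z) = -12 + 2*z
17178 + j(-137, f(0)) = 17178 + (-12 + 2*0**3) = 17178 + (-12 + 2*0) = 17178 + (-12 + 0) = 17178 - 12 = 17166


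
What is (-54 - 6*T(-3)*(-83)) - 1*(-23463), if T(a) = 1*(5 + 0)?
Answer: 25899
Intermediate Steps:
T(a) = 5 (T(a) = 1*5 = 5)
(-54 - 6*T(-3)*(-83)) - 1*(-23463) = (-54 - 6*5*(-83)) - 1*(-23463) = (-54 - 30*(-83)) + 23463 = (-54 + 2490) + 23463 = 2436 + 23463 = 25899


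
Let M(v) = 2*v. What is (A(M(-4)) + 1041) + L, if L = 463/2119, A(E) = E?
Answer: 2189390/2119 ≈ 1033.2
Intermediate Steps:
L = 463/2119 (L = 463*(1/2119) = 463/2119 ≈ 0.21850)
(A(M(-4)) + 1041) + L = (2*(-4) + 1041) + 463/2119 = (-8 + 1041) + 463/2119 = 1033 + 463/2119 = 2189390/2119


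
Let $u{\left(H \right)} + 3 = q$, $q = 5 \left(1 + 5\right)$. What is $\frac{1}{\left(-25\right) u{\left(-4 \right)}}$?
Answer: $- \frac{1}{675} \approx -0.0014815$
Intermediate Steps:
$q = 30$ ($q = 5 \cdot 6 = 30$)
$u{\left(H \right)} = 27$ ($u{\left(H \right)} = -3 + 30 = 27$)
$\frac{1}{\left(-25\right) u{\left(-4 \right)}} = \frac{1}{\left(-25\right) 27} = \frac{1}{-675} = - \frac{1}{675}$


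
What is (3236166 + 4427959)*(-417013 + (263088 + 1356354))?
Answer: 9215566159625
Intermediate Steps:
(3236166 + 4427959)*(-417013 + (263088 + 1356354)) = 7664125*(-417013 + 1619442) = 7664125*1202429 = 9215566159625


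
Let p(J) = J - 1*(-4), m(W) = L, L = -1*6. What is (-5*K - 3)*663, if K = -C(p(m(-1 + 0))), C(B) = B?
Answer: -8619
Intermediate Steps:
L = -6
m(W) = -6
p(J) = 4 + J (p(J) = J + 4 = 4 + J)
K = 2 (K = -(4 - 6) = -1*(-2) = 2)
(-5*K - 3)*663 = (-5*2 - 3)*663 = (-10 - 3)*663 = -13*663 = -8619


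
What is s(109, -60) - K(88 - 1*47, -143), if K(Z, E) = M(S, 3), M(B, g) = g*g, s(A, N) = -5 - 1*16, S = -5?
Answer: -30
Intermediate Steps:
s(A, N) = -21 (s(A, N) = -5 - 16 = -21)
M(B, g) = g²
K(Z, E) = 9 (K(Z, E) = 3² = 9)
s(109, -60) - K(88 - 1*47, -143) = -21 - 1*9 = -21 - 9 = -30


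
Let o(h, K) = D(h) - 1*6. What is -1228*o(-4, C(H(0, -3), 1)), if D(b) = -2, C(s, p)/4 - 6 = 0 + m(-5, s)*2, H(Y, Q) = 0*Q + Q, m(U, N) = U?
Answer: 9824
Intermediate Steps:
H(Y, Q) = Q (H(Y, Q) = 0 + Q = Q)
C(s, p) = -16 (C(s, p) = 24 + 4*(0 - 5*2) = 24 + 4*(0 - 10) = 24 + 4*(-10) = 24 - 40 = -16)
o(h, K) = -8 (o(h, K) = -2 - 1*6 = -2 - 6 = -8)
-1228*o(-4, C(H(0, -3), 1)) = -1228*(-8) = 9824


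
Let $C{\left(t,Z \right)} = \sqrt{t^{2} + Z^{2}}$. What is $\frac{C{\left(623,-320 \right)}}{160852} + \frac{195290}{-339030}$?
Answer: $- \frac{19529}{33903} + \frac{\sqrt{490529}}{160852} \approx -0.57167$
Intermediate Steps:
$C{\left(t,Z \right)} = \sqrt{Z^{2} + t^{2}}$
$\frac{C{\left(623,-320 \right)}}{160852} + \frac{195290}{-339030} = \frac{\sqrt{\left(-320\right)^{2} + 623^{2}}}{160852} + \frac{195290}{-339030} = \sqrt{102400 + 388129} \cdot \frac{1}{160852} + 195290 \left(- \frac{1}{339030}\right) = \sqrt{490529} \cdot \frac{1}{160852} - \frac{19529}{33903} = \frac{\sqrt{490529}}{160852} - \frac{19529}{33903} = - \frac{19529}{33903} + \frac{\sqrt{490529}}{160852}$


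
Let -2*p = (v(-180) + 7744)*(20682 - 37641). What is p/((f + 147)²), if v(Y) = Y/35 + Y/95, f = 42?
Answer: 2908513724/1583631 ≈ 1836.6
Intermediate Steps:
v(Y) = 26*Y/665 (v(Y) = Y*(1/35) + Y*(1/95) = Y/35 + Y/95 = 26*Y/665)
p = 8725541172/133 (p = -((26/665)*(-180) + 7744)*(20682 - 37641)/2 = -(-936/133 + 7744)*(-16959)/2 = -514508*(-16959)/133 = -½*(-17451082344/133) = 8725541172/133 ≈ 6.5606e+7)
p/((f + 147)²) = 8725541172/(133*((42 + 147)²)) = 8725541172/(133*(189²)) = (8725541172/133)/35721 = (8725541172/133)*(1/35721) = 2908513724/1583631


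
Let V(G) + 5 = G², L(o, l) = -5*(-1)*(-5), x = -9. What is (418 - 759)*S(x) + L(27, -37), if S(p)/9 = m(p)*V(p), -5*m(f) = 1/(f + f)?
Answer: -13083/5 ≈ -2616.6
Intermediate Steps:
L(o, l) = -25 (L(o, l) = 5*(-5) = -25)
V(G) = -5 + G²
m(f) = -1/(10*f) (m(f) = -1/(5*(f + f)) = -1/(2*f)/5 = -1/(10*f))
S(p) = -9*(-5 + p²)/(10*p) (S(p) = 9*((-1/(10*p))*(-5 + p²)) = 9*(-(-5 + p²)/(10*p)) = -9*(-5 + p²)/(10*p))
(418 - 759)*S(x) + L(27, -37) = (418 - 759)*((9/10)*(5 - 1*(-9)²)/(-9)) - 25 = -3069*(-1)*(5 - 1*81)/(10*9) - 25 = -3069*(-1)*(5 - 81)/(10*9) - 25 = -3069*(-1)*(-76)/(10*9) - 25 = -341*38/5 - 25 = -12958/5 - 25 = -13083/5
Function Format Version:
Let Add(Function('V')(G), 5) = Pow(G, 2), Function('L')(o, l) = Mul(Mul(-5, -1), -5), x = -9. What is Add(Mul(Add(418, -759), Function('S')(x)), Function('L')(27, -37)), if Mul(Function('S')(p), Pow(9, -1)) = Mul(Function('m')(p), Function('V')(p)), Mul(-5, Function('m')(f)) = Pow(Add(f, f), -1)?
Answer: Rational(-13083, 5) ≈ -2616.6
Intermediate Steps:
Function('L')(o, l) = -25 (Function('L')(o, l) = Mul(5, -5) = -25)
Function('V')(G) = Add(-5, Pow(G, 2))
Function('m')(f) = Mul(Rational(-1, 10), Pow(f, -1)) (Function('m')(f) = Mul(Rational(-1, 5), Pow(Add(f, f), -1)) = Mul(Rational(-1, 5), Pow(Mul(2, f), -1)) = Mul(Rational(-1, 5), Mul(Rational(1, 2), Pow(f, -1))) = Mul(Rational(-1, 10), Pow(f, -1)))
Function('S')(p) = Mul(Rational(-9, 10), Pow(p, -1), Add(-5, Pow(p, 2))) (Function('S')(p) = Mul(9, Mul(Mul(Rational(-1, 10), Pow(p, -1)), Add(-5, Pow(p, 2)))) = Mul(9, Mul(Rational(-1, 10), Pow(p, -1), Add(-5, Pow(p, 2)))) = Mul(Rational(-9, 10), Pow(p, -1), Add(-5, Pow(p, 2))))
Add(Mul(Add(418, -759), Function('S')(x)), Function('L')(27, -37)) = Add(Mul(Add(418, -759), Mul(Rational(9, 10), Pow(-9, -1), Add(5, Mul(-1, Pow(-9, 2))))), -25) = Add(Mul(-341, Mul(Rational(9, 10), Rational(-1, 9), Add(5, Mul(-1, 81)))), -25) = Add(Mul(-341, Mul(Rational(9, 10), Rational(-1, 9), Add(5, -81))), -25) = Add(Mul(-341, Mul(Rational(9, 10), Rational(-1, 9), -76)), -25) = Add(Mul(-341, Rational(38, 5)), -25) = Add(Rational(-12958, 5), -25) = Rational(-13083, 5)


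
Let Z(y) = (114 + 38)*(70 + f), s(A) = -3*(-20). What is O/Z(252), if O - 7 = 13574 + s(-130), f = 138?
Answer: 13641/31616 ≈ 0.43146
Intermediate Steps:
s(A) = 60
Z(y) = 31616 (Z(y) = (114 + 38)*(70 + 138) = 152*208 = 31616)
O = 13641 (O = 7 + (13574 + 60) = 7 + 13634 = 13641)
O/Z(252) = 13641/31616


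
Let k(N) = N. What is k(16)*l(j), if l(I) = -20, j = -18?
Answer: -320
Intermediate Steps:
k(16)*l(j) = 16*(-20) = -320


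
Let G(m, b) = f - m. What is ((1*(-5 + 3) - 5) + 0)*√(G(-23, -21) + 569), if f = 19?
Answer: -7*√611 ≈ -173.03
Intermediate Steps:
G(m, b) = 19 - m
((1*(-5 + 3) - 5) + 0)*√(G(-23, -21) + 569) = ((1*(-5 + 3) - 5) + 0)*√((19 - 1*(-23)) + 569) = ((1*(-2) - 5) + 0)*√((19 + 23) + 569) = ((-2 - 5) + 0)*√(42 + 569) = (-7 + 0)*√611 = -7*√611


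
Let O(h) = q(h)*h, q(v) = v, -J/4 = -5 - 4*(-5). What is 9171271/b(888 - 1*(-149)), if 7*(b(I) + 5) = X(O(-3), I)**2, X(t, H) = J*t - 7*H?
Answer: 64198897/60824366 ≈ 1.0555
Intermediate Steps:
J = -60 (J = -4*(-5 - 4*(-5)) = -4*(-5 + 20) = -4*15 = -60)
O(h) = h**2 (O(h) = h*h = h**2)
X(t, H) = -60*t - 7*H
b(I) = -5 + (-540 - 7*I)**2/7 (b(I) = -5 + (-60*(-3)**2 - 7*I)**2/7 = -5 + (-60*9 - 7*I)**2/7 = -5 + (-540 - 7*I)**2/7)
9171271/b(888 - 1*(-149)) = 9171271/(-5 + (540 + 7*(888 - 1*(-149)))**2/7) = 9171271/(-5 + (540 + 7*(888 + 149))**2/7) = 9171271/(-5 + (540 + 7*1037)**2/7) = 9171271/(-5 + (540 + 7259)**2/7) = 9171271/(-5 + (1/7)*7799**2) = 9171271/(-5 + (1/7)*60824401) = 9171271/(-5 + 60824401/7) = 9171271/(60824366/7) = 9171271*(7/60824366) = 64198897/60824366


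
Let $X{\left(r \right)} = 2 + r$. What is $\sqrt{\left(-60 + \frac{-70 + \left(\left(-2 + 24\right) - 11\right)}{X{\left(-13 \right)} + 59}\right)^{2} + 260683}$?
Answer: $\frac{\sqrt{609251353}}{48} \approx 514.23$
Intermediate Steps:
$\sqrt{\left(-60 + \frac{-70 + \left(\left(-2 + 24\right) - 11\right)}{X{\left(-13 \right)} + 59}\right)^{2} + 260683} = \sqrt{\left(-60 + \frac{-70 + \left(\left(-2 + 24\right) - 11\right)}{\left(2 - 13\right) + 59}\right)^{2} + 260683} = \sqrt{\left(-60 + \frac{-70 + \left(22 - 11\right)}{-11 + 59}\right)^{2} + 260683} = \sqrt{\left(-60 + \frac{-70 + 11}{48}\right)^{2} + 260683} = \sqrt{\left(-60 - \frac{59}{48}\right)^{2} + 260683} = \sqrt{\left(- \frac{2939}{48}\right)^{2} + 260683} = \sqrt{\frac{8637721}{2304} + 260683} = \sqrt{\frac{609251353}{2304}} = \frac{\sqrt{609251353}}{48}$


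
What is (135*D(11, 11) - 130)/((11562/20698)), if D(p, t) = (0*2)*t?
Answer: -1345370/5781 ≈ -232.72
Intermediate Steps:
D(p, t) = 0 (D(p, t) = 0*t = 0)
(135*D(11, 11) - 130)/((11562/20698)) = (135*0 - 130)/((11562/20698)) = (0 - 130)/((11562*(1/20698))) = -130/5781/10349 = -130*10349/5781 = -1345370/5781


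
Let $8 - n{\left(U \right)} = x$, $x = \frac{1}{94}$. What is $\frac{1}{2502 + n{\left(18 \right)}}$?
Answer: $\frac{94}{235939} \approx 0.00039841$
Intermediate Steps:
$x = \frac{1}{94} \approx 0.010638$
$n{\left(U \right)} = \frac{751}{94}$ ($n{\left(U \right)} = 8 - \frac{1}{94} = \frac{751}{94}$)
$\frac{1}{2502 + n{\left(18 \right)}} = \frac{1}{2502 + \frac{751}{94}} = \frac{1}{\frac{235939}{94}} = \frac{94}{235939}$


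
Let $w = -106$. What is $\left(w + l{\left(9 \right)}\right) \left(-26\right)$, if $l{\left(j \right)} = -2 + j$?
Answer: $2574$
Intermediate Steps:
$\left(w + l{\left(9 \right)}\right) \left(-26\right) = \left(-106 + \left(-2 + 9\right)\right) \left(-26\right) = \left(-106 + 7\right) \left(-26\right) = \left(-99\right) \left(-26\right) = 2574$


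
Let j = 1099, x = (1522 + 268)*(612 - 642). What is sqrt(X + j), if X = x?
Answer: I*sqrt(52601) ≈ 229.35*I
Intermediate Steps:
x = -53700 (x = 1790*(-30) = -53700)
X = -53700
sqrt(X + j) = sqrt(-53700 + 1099) = sqrt(-52601) = I*sqrt(52601)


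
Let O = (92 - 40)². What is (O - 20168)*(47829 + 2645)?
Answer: -881477936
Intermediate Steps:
O = 2704 (O = 52² = 2704)
(O - 20168)*(47829 + 2645) = (2704 - 20168)*(47829 + 2645) = -17464*50474 = -881477936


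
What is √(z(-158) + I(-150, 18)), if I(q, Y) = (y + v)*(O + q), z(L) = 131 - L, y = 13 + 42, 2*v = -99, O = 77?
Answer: 15*I*√2/2 ≈ 10.607*I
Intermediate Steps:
v = -99/2 (v = (½)*(-99) = -99/2 ≈ -49.500)
y = 55
I(q, Y) = 847/2 + 11*q/2 (I(q, Y) = (55 - 99/2)*(77 + q) = 11*(77 + q)/2 = 847/2 + 11*q/2)
√(z(-158) + I(-150, 18)) = √((131 - 1*(-158)) + (847/2 + (11/2)*(-150))) = √((131 + 158) + (847/2 - 825)) = √(289 - 803/2) = √(-225/2) = 15*I*√2/2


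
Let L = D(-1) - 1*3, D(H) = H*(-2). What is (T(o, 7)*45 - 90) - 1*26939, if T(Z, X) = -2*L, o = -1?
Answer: -26939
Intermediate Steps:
D(H) = -2*H
L = -1 (L = -2*(-1) - 1*3 = 2 - 3 = -1)
T(Z, X) = 2 (T(Z, X) = -2*(-1) = 2)
(T(o, 7)*45 - 90) - 1*26939 = (2*45 - 90) - 1*26939 = (90 - 90) - 26939 = 0 - 26939 = -26939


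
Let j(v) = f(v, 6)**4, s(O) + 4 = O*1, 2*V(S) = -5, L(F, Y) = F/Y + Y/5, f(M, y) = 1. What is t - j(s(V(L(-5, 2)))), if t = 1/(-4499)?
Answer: -4500/4499 ≈ -1.0002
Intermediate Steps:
L(F, Y) = Y/5 + F/Y (L(F, Y) = F/Y + Y*(1/5) = F/Y + Y/5 = Y/5 + F/Y)
V(S) = -5/2 (V(S) = (1/2)*(-5) = -5/2)
s(O) = -4 + O (s(O) = -4 + O*1 = -4 + O)
j(v) = 1 (j(v) = 1**4 = 1)
t = -1/4499 ≈ -0.00022227
t - j(s(V(L(-5, 2)))) = -1/4499 - 1*1 = -1/4499 - 1 = -4500/4499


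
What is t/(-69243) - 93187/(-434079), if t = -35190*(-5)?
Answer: -23307884203/10018977399 ≈ -2.3264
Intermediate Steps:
t = 175950
t/(-69243) - 93187/(-434079) = 175950/(-69243) - 93187/(-434079) = 175950*(-1/69243) - 93187*(-1/434079) = -58650/23081 + 93187/434079 = -23307884203/10018977399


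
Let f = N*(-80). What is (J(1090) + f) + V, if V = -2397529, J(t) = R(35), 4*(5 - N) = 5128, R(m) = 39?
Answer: -2295330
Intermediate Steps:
N = -1277 (N = 5 - 1/4*5128 = 5 - 1282 = -1277)
J(t) = 39
f = 102160 (f = -1277*(-80) = 102160)
(J(1090) + f) + V = (39 + 102160) - 2397529 = 102199 - 2397529 = -2295330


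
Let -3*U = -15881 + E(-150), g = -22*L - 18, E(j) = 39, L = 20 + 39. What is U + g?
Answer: 11894/3 ≈ 3964.7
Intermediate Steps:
L = 59
g = -1316 (g = -22*59 - 18 = -1298 - 18 = -1316)
U = 15842/3 (U = -(-15881 + 39)/3 = -⅓*(-15842) = 15842/3 ≈ 5280.7)
U + g = 15842/3 - 1316 = 11894/3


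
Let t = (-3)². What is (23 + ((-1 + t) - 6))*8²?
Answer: 1600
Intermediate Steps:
t = 9
(23 + ((-1 + t) - 6))*8² = (23 + ((-1 + 9) - 6))*8² = (23 + (8 - 6))*64 = (23 + 2)*64 = 25*64 = 1600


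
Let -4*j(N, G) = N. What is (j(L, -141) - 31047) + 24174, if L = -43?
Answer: -27449/4 ≈ -6862.3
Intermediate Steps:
j(N, G) = -N/4
(j(L, -141) - 31047) + 24174 = (-1/4*(-43) - 31047) + 24174 = (43/4 - 31047) + 24174 = -124145/4 + 24174 = -27449/4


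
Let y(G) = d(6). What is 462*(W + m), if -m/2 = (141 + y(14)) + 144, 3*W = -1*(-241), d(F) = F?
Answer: -231770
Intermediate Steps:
y(G) = 6
W = 241/3 (W = (-1*(-241))/3 = (⅓)*241 = 241/3 ≈ 80.333)
m = -582 (m = -2*((141 + 6) + 144) = -2*(147 + 144) = -2*291 = -582)
462*(W + m) = 462*(241/3 - 582) = 462*(-1505/3) = -231770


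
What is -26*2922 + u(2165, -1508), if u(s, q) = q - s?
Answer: -79645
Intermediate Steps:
-26*2922 + u(2165, -1508) = -26*2922 + (-1508 - 1*2165) = -75972 + (-1508 - 2165) = -75972 - 3673 = -79645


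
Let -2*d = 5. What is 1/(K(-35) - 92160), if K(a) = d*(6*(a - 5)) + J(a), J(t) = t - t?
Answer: -1/91560 ≈ -1.0922e-5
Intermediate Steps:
d = -5/2 (d = -½*5 = -5/2 ≈ -2.5000)
J(t) = 0
K(a) = 75 - 15*a (K(a) = -15*(a - 5) + 0 = -15*(-5 + a) + 0 = -5*(-30 + 6*a)/2 + 0 = (75 - 15*a) + 0 = 75 - 15*a)
1/(K(-35) - 92160) = 1/((75 - 15*(-35)) - 92160) = 1/((75 + 525) - 92160) = 1/(600 - 92160) = 1/(-91560) = -1/91560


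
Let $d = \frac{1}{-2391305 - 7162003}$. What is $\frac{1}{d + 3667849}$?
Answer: $\frac{9553308}{35040091194491} \approx 2.7264 \cdot 10^{-7}$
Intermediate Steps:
$d = - \frac{1}{9553308}$ ($d = \frac{1}{-9553308} = - \frac{1}{9553308} \approx -1.0468 \cdot 10^{-7}$)
$\frac{1}{d + 3667849} = \frac{1}{- \frac{1}{9553308} + 3667849} = \frac{1}{\frac{35040091194491}{9553308}} = \frac{9553308}{35040091194491}$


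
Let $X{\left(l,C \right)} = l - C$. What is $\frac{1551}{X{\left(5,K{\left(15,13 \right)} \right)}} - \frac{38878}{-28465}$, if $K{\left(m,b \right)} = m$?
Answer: $- \frac{8752087}{56930} \approx -153.73$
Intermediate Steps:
$\frac{1551}{X{\left(5,K{\left(15,13 \right)} \right)}} - \frac{38878}{-28465} = \frac{1551}{5 - 15} - \frac{38878}{-28465} = \frac{1551}{5 - 15} - - \frac{38878}{28465} = \frac{1551}{-10} + \frac{38878}{28465} = 1551 \left(- \frac{1}{10}\right) + \frac{38878}{28465} = - \frac{1551}{10} + \frac{38878}{28465} = - \frac{8752087}{56930}$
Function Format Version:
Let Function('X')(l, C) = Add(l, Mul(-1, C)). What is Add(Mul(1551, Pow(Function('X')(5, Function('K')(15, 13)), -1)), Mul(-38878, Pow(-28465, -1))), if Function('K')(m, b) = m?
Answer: Rational(-8752087, 56930) ≈ -153.73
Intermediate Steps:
Add(Mul(1551, Pow(Function('X')(5, Function('K')(15, 13)), -1)), Mul(-38878, Pow(-28465, -1))) = Add(Mul(1551, Pow(Add(5, Mul(-1, 15)), -1)), Mul(-38878, Pow(-28465, -1))) = Add(Mul(1551, Pow(Add(5, -15), -1)), Mul(-38878, Rational(-1, 28465))) = Add(Mul(1551, Pow(-10, -1)), Rational(38878, 28465)) = Add(Mul(1551, Rational(-1, 10)), Rational(38878, 28465)) = Add(Rational(-1551, 10), Rational(38878, 28465)) = Rational(-8752087, 56930)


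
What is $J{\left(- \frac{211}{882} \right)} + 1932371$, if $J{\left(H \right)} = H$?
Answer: $\frac{1704351011}{882} \approx 1.9324 \cdot 10^{6}$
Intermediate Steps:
$J{\left(- \frac{211}{882} \right)} + 1932371 = - \frac{211}{882} + 1932371 = \frac{1704351011}{882}$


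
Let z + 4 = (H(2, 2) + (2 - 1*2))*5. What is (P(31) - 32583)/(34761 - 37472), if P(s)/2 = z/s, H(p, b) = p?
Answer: 1010061/84041 ≈ 12.019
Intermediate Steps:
z = 6 (z = -4 + (2 + (2 - 1*2))*5 = -4 + (2 + (2 - 2))*5 = -4 + (2 + 0)*5 = -4 + 2*5 = -4 + 10 = 6)
P(s) = 12/s (P(s) = 2*(6/s) = 12/s)
(P(31) - 32583)/(34761 - 37472) = (12/31 - 32583)/(34761 - 37472) = (12*(1/31) - 32583)/(-2711) = (12/31 - 32583)*(-1/2711) = -1010061/31*(-1/2711) = 1010061/84041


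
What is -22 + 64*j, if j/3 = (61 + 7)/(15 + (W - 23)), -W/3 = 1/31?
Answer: -410258/251 ≈ -1634.5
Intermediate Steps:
W = -3/31 ≈ -0.096774
j = -6324/251 (j = 3*((61 + 7)/(15 + (-3/31 - 23))) = 3*(68/(15 - 716/31)) = 3*(68/(-251/31)) = 3*(68*(-31/251)) = 3*(-2108/251) = -6324/251 ≈ -25.195)
-22 + 64*j = -22 + 64*(-6324/251) = -22 - 404736/251 = -410258/251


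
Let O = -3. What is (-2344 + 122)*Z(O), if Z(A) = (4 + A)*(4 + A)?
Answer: -2222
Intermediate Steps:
Z(A) = (4 + A)²
(-2344 + 122)*Z(O) = (-2344 + 122)*(4 - 3)² = -2222*1² = -2222*1 = -2222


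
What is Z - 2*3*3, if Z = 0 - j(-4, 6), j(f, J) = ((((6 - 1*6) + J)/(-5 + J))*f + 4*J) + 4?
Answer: -22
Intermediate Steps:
j(f, J) = 4 + 4*J + J*f/(-5 + J) (j(f, J) = ((((6 - 6) + J)/(-5 + J))*f + 4*J) + 4 = (((0 + J)/(-5 + J))*f + 4*J) + 4 = ((J/(-5 + J))*f + 4*J) + 4 = (J*f/(-5 + J) + 4*J) + 4 = (4*J + J*f/(-5 + J)) + 4 = 4 + 4*J + J*f/(-5 + J))
Z = -4 (Z = 0 - (-20 - 16*6 + 4*6² + 6*(-4))/(-5 + 6) = 0 - (-20 - 96 + 4*36 - 24)/1 = 0 - (-20 - 96 + 144 - 24) = 0 - 4 = -4)
Z - 2*3*3 = -4 - 2*3*3 = -4 - 6*3 = -4 - 18 = -22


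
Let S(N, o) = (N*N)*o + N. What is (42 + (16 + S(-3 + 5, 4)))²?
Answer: 5776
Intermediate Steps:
S(N, o) = N + o*N² (S(N, o) = N²*o + N = o*N² + N = N + o*N²)
(42 + (16 + S(-3 + 5, 4)))² = (42 + (16 + (-3 + 5)*(1 + (-3 + 5)*4)))² = (42 + (16 + 2*(1 + 2*4)))² = (42 + (16 + 2*(1 + 8)))² = (42 + (16 + 2*9))² = (42 + (16 + 18))² = (42 + 34)² = 76² = 5776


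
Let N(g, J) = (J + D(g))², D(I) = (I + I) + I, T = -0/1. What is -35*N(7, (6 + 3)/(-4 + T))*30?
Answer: -2953125/8 ≈ -3.6914e+5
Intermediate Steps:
T = 0 (T = -0 = -1*0 = 0)
D(I) = 3*I (D(I) = 2*I + I = 3*I)
N(g, J) = (J + 3*g)²
-35*N(7, (6 + 3)/(-4 + T))*30 = -35*((6 + 3)/(-4 + 0) + 3*7)²*30 = -35*(9/(-4) + 21)²*30 = -35*(9*(-¼) + 21)²*30 = -35*(-9/4 + 21)²*30 = -35*(75/4)²*30 = -35*5625/16*30 = -196875/16*30 = -2953125/8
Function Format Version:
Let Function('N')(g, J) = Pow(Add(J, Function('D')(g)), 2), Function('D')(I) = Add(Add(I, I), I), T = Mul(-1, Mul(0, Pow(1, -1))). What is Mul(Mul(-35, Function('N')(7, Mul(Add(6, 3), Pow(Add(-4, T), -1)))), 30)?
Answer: Rational(-2953125, 8) ≈ -3.6914e+5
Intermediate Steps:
T = 0 (T = Mul(-1, Mul(0, 1)) = Mul(-1, 0) = 0)
Function('D')(I) = Mul(3, I) (Function('D')(I) = Add(Mul(2, I), I) = Mul(3, I))
Function('N')(g, J) = Pow(Add(J, Mul(3, g)), 2)
Mul(Mul(-35, Function('N')(7, Mul(Add(6, 3), Pow(Add(-4, T), -1)))), 30) = Mul(Mul(-35, Pow(Add(Mul(Add(6, 3), Pow(Add(-4, 0), -1)), Mul(3, 7)), 2)), 30) = Mul(Mul(-35, Pow(Add(Mul(9, Pow(-4, -1)), 21), 2)), 30) = Mul(Mul(-35, Pow(Add(Mul(9, Rational(-1, 4)), 21), 2)), 30) = Mul(Mul(-35, Pow(Add(Rational(-9, 4), 21), 2)), 30) = Mul(Mul(-35, Pow(Rational(75, 4), 2)), 30) = Mul(Mul(-35, Rational(5625, 16)), 30) = Mul(Rational(-196875, 16), 30) = Rational(-2953125, 8)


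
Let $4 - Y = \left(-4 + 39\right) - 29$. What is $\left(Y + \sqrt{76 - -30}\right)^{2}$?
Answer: $\left(2 - \sqrt{106}\right)^{2} \approx 68.818$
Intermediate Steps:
$Y = -2$ ($Y = 4 - \left(\left(-4 + 39\right) - 29\right) = 4 - \left(35 - 29\right) = 4 - 6 = -2$)
$\left(Y + \sqrt{76 - -30}\right)^{2} = \left(-2 + \sqrt{76 - -30}\right)^{2} = \left(-2 + \sqrt{76 + 30}\right)^{2} = \left(-2 + \sqrt{106}\right)^{2}$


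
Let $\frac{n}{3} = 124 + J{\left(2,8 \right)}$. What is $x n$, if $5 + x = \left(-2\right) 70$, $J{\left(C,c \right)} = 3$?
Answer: $-55245$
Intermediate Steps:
$x = -145$ ($x = -5 - 140 = -145$)
$n = 381$ ($n = 3 \left(124 + 3\right) = 3 \cdot 127 = 381$)
$x n = \left(-145\right) 381 = -55245$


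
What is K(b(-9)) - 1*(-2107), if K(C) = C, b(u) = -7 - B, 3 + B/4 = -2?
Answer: 2120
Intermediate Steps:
B = -20 (B = -12 + 4*(-2) = -12 - 8 = -20)
b(u) = 13 (b(u) = -7 - 1*(-20) = -7 + 20 = 13)
K(b(-9)) - 1*(-2107) = 13 - 1*(-2107) = 13 + 2107 = 2120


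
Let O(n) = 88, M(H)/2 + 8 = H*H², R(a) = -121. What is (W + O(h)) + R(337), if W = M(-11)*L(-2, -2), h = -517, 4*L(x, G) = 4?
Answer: -2711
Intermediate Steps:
L(x, G) = 1 (L(x, G) = (¼)*4 = 1)
M(H) = -16 + 2*H³ (M(H) = -16 + 2*(H*H²) = -16 + 2*H³)
W = -2678 (W = (-16 + 2*(-11)³)*1 = (-16 + 2*(-1331))*1 = (-16 - 2662)*1 = -2678*1 = -2678)
(W + O(h)) + R(337) = (-2678 + 88) - 121 = -2590 - 121 = -2711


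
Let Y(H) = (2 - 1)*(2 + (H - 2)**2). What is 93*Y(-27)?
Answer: 78399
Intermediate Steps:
Y(H) = 2 + (-2 + H)**2 (Y(H) = 1*(2 + (-2 + H)**2) = 2 + (-2 + H)**2)
93*Y(-27) = 93*(2 + (-2 - 27)**2) = 93*(2 + (-29)**2) = 93*(2 + 841) = 93*843 = 78399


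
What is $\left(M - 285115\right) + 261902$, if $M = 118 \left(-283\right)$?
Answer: $-56607$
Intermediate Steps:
$M = -33394$
$\left(M - 285115\right) + 261902 = \left(-33394 - 285115\right) + 261902 = -318509 + 261902 = -56607$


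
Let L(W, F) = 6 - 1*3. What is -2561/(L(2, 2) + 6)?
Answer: -2561/9 ≈ -284.56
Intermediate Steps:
L(W, F) = 3 (L(W, F) = 6 - 3 = 3)
-2561/(L(2, 2) + 6) = -2561/(3 + 6) = -2561/9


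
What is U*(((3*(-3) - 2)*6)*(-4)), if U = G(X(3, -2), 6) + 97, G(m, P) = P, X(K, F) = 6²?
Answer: 27192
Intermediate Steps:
X(K, F) = 36
U = 103 (U = 6 + 97 = 103)
U*(((3*(-3) - 2)*6)*(-4)) = 103*(((3*(-3) - 2)*6)*(-4)) = 103*(((-9 - 2)*6)*(-4)) = 103*(-11*6*(-4)) = 103*(-66*(-4)) = 103*264 = 27192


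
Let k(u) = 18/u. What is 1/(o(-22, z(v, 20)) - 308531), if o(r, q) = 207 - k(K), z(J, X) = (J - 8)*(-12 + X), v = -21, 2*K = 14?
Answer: -7/2158286 ≈ -3.2433e-6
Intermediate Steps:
K = 7 (K = (½)*14 = 7)
z(J, X) = (-12 + X)*(-8 + J) (z(J, X) = (-8 + J)*(-12 + X) = (-12 + X)*(-8 + J))
o(r, q) = 1431/7 (o(r, q) = 207 - 18/7 = 1431/7)
1/(o(-22, z(v, 20)) - 308531) = 1/(1431/7 - 308531) = 1/(-2158286/7) = -7/2158286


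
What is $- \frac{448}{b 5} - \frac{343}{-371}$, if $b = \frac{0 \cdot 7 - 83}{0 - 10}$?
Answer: $- \frac{43421}{4399} \approx -9.8707$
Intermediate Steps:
$b = \frac{83}{10}$ ($b = \frac{0 - 83}{-10} = \left(-83\right) \left(- \frac{1}{10}\right) = \frac{83}{10} \approx 8.3$)
$- \frac{448}{b 5} - \frac{343}{-371} = - \frac{448}{\frac{83}{10} \cdot 5} - \frac{343}{-371} = - \frac{448}{\frac{83}{2}} - - \frac{49}{53} = \left(-448\right) \frac{2}{83} + \frac{49}{53} = - \frac{896}{83} + \frac{49}{53} = - \frac{43421}{4399}$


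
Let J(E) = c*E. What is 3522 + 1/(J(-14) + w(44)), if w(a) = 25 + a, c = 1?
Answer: 193711/55 ≈ 3522.0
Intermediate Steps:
J(E) = E (J(E) = 1*E = E)
3522 + 1/(J(-14) + w(44)) = 3522 + 1/(-14 + (25 + 44)) = 3522 + 1/(-14 + 69) = 3522 + 1/55 = 193711/55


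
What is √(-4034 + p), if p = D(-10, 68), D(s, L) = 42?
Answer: 2*I*√998 ≈ 63.182*I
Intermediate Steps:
p = 42
√(-4034 + p) = √(-4034 + 42) = √(-3992) = 2*I*√998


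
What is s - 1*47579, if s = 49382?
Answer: 1803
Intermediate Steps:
s - 1*47579 = 49382 - 1*47579 = 49382 - 47579 = 1803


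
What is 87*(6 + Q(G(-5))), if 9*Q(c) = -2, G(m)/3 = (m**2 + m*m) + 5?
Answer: 1508/3 ≈ 502.67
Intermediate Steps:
G(m) = 15 + 6*m**2 (G(m) = 3*((m**2 + m*m) + 5) = 3*((m**2 + m**2) + 5) = 3*(2*m**2 + 5) = 3*(5 + 2*m**2) = 15 + 6*m**2)
Q(c) = -2/9 (Q(c) = (1/9)*(-2) = -2/9)
87*(6 + Q(G(-5))) = 87*(6 - 2/9) = 87*(52/9) = 1508/3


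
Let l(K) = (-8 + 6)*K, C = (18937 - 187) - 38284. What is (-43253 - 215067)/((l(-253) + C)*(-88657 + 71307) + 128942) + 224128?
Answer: 37010787918328/165132371 ≈ 2.2413e+5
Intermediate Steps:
C = -19534 (C = 18750 - 38284 = -19534)
l(K) = -2*K
(-43253 - 215067)/((l(-253) + C)*(-88657 + 71307) + 128942) + 224128 = (-43253 - 215067)/((-2*(-253) - 19534)*(-88657 + 71307) + 128942) + 224128 = -258320/((506 - 19534)*(-17350) + 128942) + 224128 = -258320/(-19028*(-17350) + 128942) + 224128 = -258320/(330135800 + 128942) + 224128 = -258320/330264742 + 224128 = -258320*1/330264742 + 224128 = -129160/165132371 + 224128 = 37010787918328/165132371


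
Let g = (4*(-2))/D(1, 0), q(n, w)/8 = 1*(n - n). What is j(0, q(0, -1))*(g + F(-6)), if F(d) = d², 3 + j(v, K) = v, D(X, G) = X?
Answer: -84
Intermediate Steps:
q(n, w) = 0 (q(n, w) = 8*(1*(n - n)) = 8*(1*0) = 8*0 = 0)
g = -8 (g = (4*(-2))/1 = -8*1 = -8)
j(v, K) = -3 + v
j(0, q(0, -1))*(g + F(-6)) = (-3 + 0)*(-8 + (-6)²) = -3*(-8 + 36) = -3*28 = -84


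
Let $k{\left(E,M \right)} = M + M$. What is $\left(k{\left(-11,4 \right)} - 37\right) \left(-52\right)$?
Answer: $1508$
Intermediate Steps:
$k{\left(E,M \right)} = 2 M$
$\left(k{\left(-11,4 \right)} - 37\right) \left(-52\right) = \left(2 \cdot 4 - 37\right) \left(-52\right) = \left(8 - 37\right) \left(-52\right) = \left(-29\right) \left(-52\right) = 1508$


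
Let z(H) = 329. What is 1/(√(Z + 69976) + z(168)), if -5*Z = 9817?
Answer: 1645/201142 - √1700315/201142 ≈ 0.0016955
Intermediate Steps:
Z = -9817/5 (Z = -⅕*9817 = -9817/5 ≈ -1963.4)
1/(√(Z + 69976) + z(168)) = 1/(√(-9817/5 + 69976) + 329) = 1/(√(340063/5) + 329) = 1/(√1700315/5 + 329) = 1/(329 + √1700315/5)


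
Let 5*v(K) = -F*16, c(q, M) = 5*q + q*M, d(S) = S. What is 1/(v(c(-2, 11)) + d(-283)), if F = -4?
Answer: -5/1351 ≈ -0.0037010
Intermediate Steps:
c(q, M) = 5*q + M*q
v(K) = 64/5 (v(K) = (-1*(-4)*16)/5 = (4*16)/5 = (⅕)*64 = 64/5)
1/(v(c(-2, 11)) + d(-283)) = 1/(64/5 - 283) = 1/(-1351/5) = -5/1351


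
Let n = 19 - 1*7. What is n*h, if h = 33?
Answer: 396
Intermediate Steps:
n = 12 (n = 19 - 7 = 12)
n*h = 12*33 = 396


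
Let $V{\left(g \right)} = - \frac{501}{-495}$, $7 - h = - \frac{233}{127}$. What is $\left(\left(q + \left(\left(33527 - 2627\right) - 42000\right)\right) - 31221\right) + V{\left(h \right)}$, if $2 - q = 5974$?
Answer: $- \frac{7968178}{165} \approx -48292.0$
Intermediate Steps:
$q = -5972$ ($q = 2 - 5974 = -5972$)
$h = \frac{1122}{127}$ ($h = 7 - - \frac{233}{127} = 7 + \frac{233}{127} = \frac{1122}{127} \approx 8.8346$)
$V{\left(g \right)} = \frac{167}{165}$ ($V{\left(g \right)} = \left(-501\right) \left(- \frac{1}{495}\right) = \frac{167}{165}$)
$\left(\left(q + \left(\left(33527 - 2627\right) - 42000\right)\right) - 31221\right) + V{\left(h \right)} = \left(\left(-5972 + \left(\left(33527 - 2627\right) - 42000\right)\right) - 31221\right) + \frac{167}{165} = \left(\left(-5972 + \left(30900 - 42000\right)\right) - 31221\right) + \frac{167}{165} = \left(\left(-5972 - 11100\right) - 31221\right) + \frac{167}{165} = \left(-17072 - 31221\right) + \frac{167}{165} = -48293 + \frac{167}{165} = - \frac{7968178}{165}$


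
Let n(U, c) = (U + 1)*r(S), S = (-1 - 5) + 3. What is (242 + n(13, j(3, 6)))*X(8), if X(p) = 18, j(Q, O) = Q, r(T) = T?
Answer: 3600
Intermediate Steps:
S = -3 (S = -6 + 3 = -3)
n(U, c) = -3 - 3*U (n(U, c) = (U + 1)*(-3) = (1 + U)*(-3) = -3 - 3*U)
(242 + n(13, j(3, 6)))*X(8) = (242 + (-3 - 3*13))*18 = (242 + (-3 - 39))*18 = (242 - 42)*18 = 200*18 = 3600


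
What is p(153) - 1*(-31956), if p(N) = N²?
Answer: 55365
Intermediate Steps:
p(153) - 1*(-31956) = 153² - 1*(-31956) = 23409 + 31956 = 55365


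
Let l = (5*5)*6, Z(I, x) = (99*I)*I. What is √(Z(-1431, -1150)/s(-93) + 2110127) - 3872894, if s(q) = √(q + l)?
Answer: -3872894 + √(761755847 + 1283946147*√57)/19 ≈ -3.8675e+6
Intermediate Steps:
Z(I, x) = 99*I²
l = 150 (l = 25*6 = 150)
s(q) = √(150 + q) (s(q) = √(q + 150) = √(150 + q))
√(Z(-1431, -1150)/s(-93) + 2110127) - 3872894 = √((99*(-1431)²)/(√(150 - 93)) + 2110127) - 3872894 = √((99*2047761)/(√57) + 2110127) - 3872894 = √(202728339*(√57/57) + 2110127) - 3872894 = √(67576113*√57/19 + 2110127) - 3872894 = √(2110127 + 67576113*√57/19) - 3872894 = -3872894 + √(2110127 + 67576113*√57/19)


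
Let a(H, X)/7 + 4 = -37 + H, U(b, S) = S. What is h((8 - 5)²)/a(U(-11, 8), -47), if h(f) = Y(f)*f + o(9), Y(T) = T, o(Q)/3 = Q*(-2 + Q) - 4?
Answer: -86/77 ≈ -1.1169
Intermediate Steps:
o(Q) = -12 + 3*Q*(-2 + Q) (o(Q) = 3*(Q*(-2 + Q) - 4) = 3*(-4 + Q*(-2 + Q)) = -12 + 3*Q*(-2 + Q))
a(H, X) = -287 + 7*H (a(H, X) = -28 + 7*(-37 + H) = -28 + (-259 + 7*H) = -287 + 7*H)
h(f) = 177 + f² (h(f) = f*f + (-12 - 6*9 + 3*9²) = f² + (-12 - 54 + 3*81) = f² + (-12 - 54 + 243) = f² + 177 = 177 + f²)
h((8 - 5)²)/a(U(-11, 8), -47) = (177 + ((8 - 5)²)²)/(-287 + 7*8) = (177 + (3²)²)/(-287 + 56) = (177 + 9²)/(-231) = (177 + 81)*(-1/231) = 258*(-1/231) = -86/77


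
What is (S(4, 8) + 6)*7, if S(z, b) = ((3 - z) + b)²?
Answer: 385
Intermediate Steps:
S(z, b) = (3 + b - z)²
(S(4, 8) + 6)*7 = ((3 + 8 - 1*4)² + 6)*7 = ((3 + 8 - 4)² + 6)*7 = (7² + 6)*7 = (49 + 6)*7 = 55*7 = 385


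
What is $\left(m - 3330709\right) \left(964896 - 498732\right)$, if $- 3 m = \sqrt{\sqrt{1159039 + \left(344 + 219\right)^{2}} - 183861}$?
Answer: $-1552656630276 - 155388 i \sqrt{183861 - 2 \sqrt{369002}} \approx -1.5527 \cdot 10^{12} - 6.6408 \cdot 10^{7} i$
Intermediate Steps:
$m = - \frac{\sqrt{-183861 + 2 \sqrt{369002}}}{3}$ ($m = - \frac{\sqrt{\sqrt{1159039 + \left(344 + 219\right)^{2}} - 183861}}{3} = - \frac{\sqrt{\sqrt{1159039 + 563^{2}} - 183861}}{3} = - \frac{\sqrt{\sqrt{1159039 + 316969} - 183861}}{3} = - \frac{\sqrt{\sqrt{1476008} - 183861}}{3} = - \frac{\sqrt{2 \sqrt{369002} - 183861}}{3} = - \frac{\sqrt{-183861 + 2 \sqrt{369002}}}{3} \approx - 142.46 i$)
$\left(m - 3330709\right) \left(964896 - 498732\right) = \left(- \frac{i \sqrt{183861 - 2 \sqrt{369002}}}{3} - 3330709\right) \left(964896 - 498732\right) = \left(-3330709 - \frac{i \sqrt{183861 - 2 \sqrt{369002}}}{3}\right) 466164 = -1552656630276 - 155388 i \sqrt{183861 - 2 \sqrt{369002}}$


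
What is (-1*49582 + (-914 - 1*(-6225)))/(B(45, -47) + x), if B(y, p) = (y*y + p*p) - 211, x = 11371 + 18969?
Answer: -44271/34363 ≈ -1.2883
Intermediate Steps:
x = 30340
B(y, p) = -211 + p**2 + y**2 (B(y, p) = (y**2 + p**2) - 211 = (p**2 + y**2) - 211 = -211 + p**2 + y**2)
(-1*49582 + (-914 - 1*(-6225)))/(B(45, -47) + x) = (-1*49582 + (-914 - 1*(-6225)))/((-211 + (-47)**2 + 45**2) + 30340) = (-49582 + (-914 + 6225))/((-211 + 2209 + 2025) + 30340) = (-49582 + 5311)/(4023 + 30340) = -44271/34363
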